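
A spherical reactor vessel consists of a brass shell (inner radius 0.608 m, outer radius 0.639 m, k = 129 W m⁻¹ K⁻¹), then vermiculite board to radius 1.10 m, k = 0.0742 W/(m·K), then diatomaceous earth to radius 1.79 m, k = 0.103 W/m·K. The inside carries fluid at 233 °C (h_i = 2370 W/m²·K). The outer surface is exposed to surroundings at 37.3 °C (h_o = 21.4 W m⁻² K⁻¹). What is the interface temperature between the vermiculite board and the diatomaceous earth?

Resistance network (inner→outer):
  R_conv,in = 1/(4πr²h) = 1/(4π·0.608²·2370) = 9.083×10^-5 K/W
  R_brass = (1/0.608 − 1/0.639)/(4πk) = 0.07979/(4π·129) = 4.922×10^-5 K/W
  R_vermiculite board = (1/0.639 − 1/1.10)/(4πk) = 0.6559/(4π·0.0742) = 0.7034 K/W
  R_diatomaceous earth = (1/1.10 − 1/1.79)/(4πk) = 0.3504/(4π·0.103) = 0.2707 K/W
  R_conv,out = 1/(4πr²h) = 1/(4π·1.79²·21.4) = 0.001161 K/W
ΣR = 9.083×10^-5 + 4.922×10^-5 + 0.7034 + 0.2707 + 0.001161 = 0.9754 K/W
Q = ΔT/ΣR = (233 °C − 37.3 °C)/0.9754 = 200.6 W
From the inner boundary to the vermiculite board/diatomaceous earth interface, ΣR_partial = 0.7035 K/W.
T_interface = T_in − Q·ΣR_partial = 233 °C − (200.6)(0.7035) = 91.9 °C

T = 91.9 °C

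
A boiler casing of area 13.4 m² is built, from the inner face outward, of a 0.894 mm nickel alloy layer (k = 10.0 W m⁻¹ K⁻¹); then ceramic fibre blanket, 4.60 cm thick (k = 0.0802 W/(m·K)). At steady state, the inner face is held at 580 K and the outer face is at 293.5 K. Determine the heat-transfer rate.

Q = 6.69 kW

Series thermal resistances, inner to outer:
  R_nickel alloy = L/(kA) = 8.94×10^-4/(10.0·13.4) = 6.672×10^-6 K/W
  R_ceramic fibre blanket = L/(kA) = 0.0460/(0.0802·13.4) = 0.04280 K/W
ΣR = 6.672×10^-6 + 0.04280 = 0.04281 K/W
Q = ΔT/ΣR = (580 K − 293.5 K)/0.04281 = 6690 W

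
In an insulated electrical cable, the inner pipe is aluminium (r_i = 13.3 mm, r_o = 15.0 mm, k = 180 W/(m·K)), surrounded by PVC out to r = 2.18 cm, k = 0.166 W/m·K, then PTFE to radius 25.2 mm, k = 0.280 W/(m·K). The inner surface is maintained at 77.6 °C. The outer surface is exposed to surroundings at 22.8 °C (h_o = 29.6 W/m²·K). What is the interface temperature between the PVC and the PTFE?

T = 47.6 °C

Resistance network (inner→outer):
  R'_aluminium = ln(0.0150/0.0133)/(2πk) = 0.1203/(2π·180) = 1.064×10^-4 m·K/W
  R'_PVC = ln(0.0218/0.0150)/(2πk) = 0.3739/(2π·0.166) = 0.3584 m·K/W
  R'_PTFE = ln(0.0252/0.0218)/(2πk) = 0.1449/(2π·0.280) = 0.08238 m·K/W
  R'_conv,out = 1/(2πr h) = 1/(2π·0.0252·29.6) = 0.2134 m·K/W
ΣR = 1.064×10^-4 + 0.3584 + 0.08238 + 0.2134 = 0.6543 m·K/W
Q' = ΔT/ΣR = (77.6 °C − 22.8 °C)/0.6543 = 83.75 W/m
From the inner boundary to the PVC/PTFE interface, ΣR_partial = 0.3585 m·K/W.
T_interface = T_in − Q'·ΣR_partial = 77.6 °C − (83.75)(0.3585) = 47.6 °C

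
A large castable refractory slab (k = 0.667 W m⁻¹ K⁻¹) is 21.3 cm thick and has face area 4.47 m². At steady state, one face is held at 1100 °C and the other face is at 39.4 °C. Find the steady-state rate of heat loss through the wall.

Q = kA·ΔT/L = 0.667 × 4.47 × |1100 °C − 39.4 °C| / 0.213 = 14800 W

Q = 14.8 kW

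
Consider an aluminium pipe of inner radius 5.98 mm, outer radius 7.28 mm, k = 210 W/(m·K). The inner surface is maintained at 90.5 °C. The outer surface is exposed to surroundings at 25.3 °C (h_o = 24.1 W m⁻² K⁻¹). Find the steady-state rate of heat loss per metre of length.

Series thermal resistances, inner to outer:
  R'_aluminium = ln(0.00728/0.00598)/(2πk) = 0.1967/(2π·210) = 1.491×10^-4 m·K/W
  R'_conv,out = 1/(2πr h) = 1/(2π·0.00728·24.1) = 0.9071 m·K/W
ΣR = 1.491×10^-4 + 0.9071 = 0.9072 m·K/W
Q' = ΔT/ΣR = (90.5 °C − 25.3 °C)/0.9072 = 71.9 W/m

Q' = 71.9 W/m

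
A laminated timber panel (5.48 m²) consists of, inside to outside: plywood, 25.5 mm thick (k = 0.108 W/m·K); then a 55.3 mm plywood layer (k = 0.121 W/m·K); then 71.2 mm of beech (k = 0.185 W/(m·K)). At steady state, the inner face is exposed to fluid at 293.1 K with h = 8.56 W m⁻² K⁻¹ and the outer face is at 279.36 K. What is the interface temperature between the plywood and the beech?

T = 283.8 K

Treat each layer as a resistance in series:
  R_conv,in = 1/(hA) = 1/(8.56·5.48) = 0.02132 K/W
  R_plywood = L/(kA) = 0.0255/(0.108·5.48) = 0.04309 K/W
  R_plywood = L/(kA) = 0.0553/(0.121·5.48) = 0.08340 K/W
  R_beech = L/(kA) = 0.0712/(0.185·5.48) = 0.07023 K/W
ΣR = 0.02132 + 0.04309 + 0.08340 + 0.07023 = 0.2180 K/W
Q = ΔT/ΣR = (293.1 K − 279.36 K)/0.2180 = 63.03 W
From the inner boundary to the plywood/beech interface, ΣR_partial = 0.1478 K/W.
T_interface = T_in − Q·ΣR_partial = 293.1 K − (63.03)(0.1478) = 283.8 K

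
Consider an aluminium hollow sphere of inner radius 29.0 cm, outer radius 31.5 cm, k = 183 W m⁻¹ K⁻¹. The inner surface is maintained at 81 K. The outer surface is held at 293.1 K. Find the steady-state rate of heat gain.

Q = 1780 kW

Q = 4πk·ΔT/(1/r₁ − 1/r₂) = 4π × 183 × 212.1 / (1/0.290 − 1/0.315) = 1.78×10^6 W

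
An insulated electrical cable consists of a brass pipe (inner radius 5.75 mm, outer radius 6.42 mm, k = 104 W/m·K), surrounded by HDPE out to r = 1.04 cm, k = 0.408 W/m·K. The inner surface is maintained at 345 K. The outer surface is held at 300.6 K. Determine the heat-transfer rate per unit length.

Treat each layer as a resistance in series:
  R'_brass = ln(0.00642/0.00575)/(2πk) = 0.1102/(2π·104) = 1.687×10^-4 m·K/W
  R'_HDPE = ln(0.0104/0.00642)/(2πk) = 0.4824/(2π·0.408) = 0.1882 m·K/W
ΣR = 1.687×10^-4 + 0.1882 = 0.1884 m·K/W
Q' = ΔT/ΣR = (345 K − 300.6 K)/0.1884 = 236 W/m

Q' = 236 W/m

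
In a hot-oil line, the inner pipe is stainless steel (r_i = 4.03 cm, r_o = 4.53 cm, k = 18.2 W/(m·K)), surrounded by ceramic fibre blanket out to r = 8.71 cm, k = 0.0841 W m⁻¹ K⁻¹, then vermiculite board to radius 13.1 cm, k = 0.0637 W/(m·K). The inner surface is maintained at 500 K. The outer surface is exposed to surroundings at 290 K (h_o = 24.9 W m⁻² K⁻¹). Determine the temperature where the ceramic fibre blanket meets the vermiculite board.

T = 387 K

Treat each layer as a resistance in series:
  R'_stainless steel = ln(0.0453/0.0403)/(2πk) = 0.1170/(2π·18.2) = 0.001023 m·K/W
  R'_ceramic fibre blanket = ln(0.0871/0.0453)/(2πk) = 0.6537/(2π·0.0841) = 1.237 m·K/W
  R'_vermiculite board = ln(0.131/0.0871)/(2πk) = 0.4081/(2π·0.0637) = 1.020 m·K/W
  R'_conv,out = 1/(2πr h) = 1/(2π·0.131·24.9) = 0.04879 m·K/W
ΣR = 0.001023 + 1.237 + 1.020 + 0.04879 = 2.307 m·K/W
Q' = ΔT/ΣR = (500 K − 290 K)/2.307 = 91.03 W/m
From the inner boundary to the ceramic fibre blanket/vermiculite board interface, ΣR_partial = 1.238 m·K/W.
T_interface = T_in − Q'·ΣR_partial = 500 K − (91.03)(1.238) = 387 K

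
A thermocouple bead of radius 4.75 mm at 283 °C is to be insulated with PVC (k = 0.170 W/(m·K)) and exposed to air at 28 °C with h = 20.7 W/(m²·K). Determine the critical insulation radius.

For a sphere, r_cr = 2k_ins/h = 2·0.170/20.7 = 0.0164 m = 1.64 cm

r_cr = 1.64 cm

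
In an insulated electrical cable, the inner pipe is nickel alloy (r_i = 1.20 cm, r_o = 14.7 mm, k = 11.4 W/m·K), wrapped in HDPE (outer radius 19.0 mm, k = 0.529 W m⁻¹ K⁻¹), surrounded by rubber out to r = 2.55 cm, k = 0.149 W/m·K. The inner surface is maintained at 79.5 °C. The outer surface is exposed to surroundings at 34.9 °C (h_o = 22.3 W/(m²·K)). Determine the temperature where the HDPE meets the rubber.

T = 74.2 °C

Resistance network (inner→outer):
  R'_nickel alloy = ln(0.0147/0.0120)/(2πk) = 0.2029/(2π·11.4) = 0.002833 m·K/W
  R'_HDPE = ln(0.0190/0.0147)/(2πk) = 0.2566/(2π·0.529) = 0.07720 m·K/W
  R'_rubber = ln(0.0255/0.0190)/(2πk) = 0.2942/(2π·0.149) = 0.3143 m·K/W
  R'_conv,out = 1/(2πr h) = 1/(2π·0.0255·22.3) = 0.2799 m·K/W
ΣR = 0.002833 + 0.07720 + 0.3143 + 0.2799 = 0.6742 m·K/W
Q' = ΔT/ΣR = (79.5 °C − 34.9 °C)/0.6742 = 66.15 W/m
From the inner boundary to the HDPE/rubber interface, ΣR_partial = 0.08003 m·K/W.
T_interface = T_in − Q'·ΣR_partial = 79.5 °C − (66.15)(0.08003) = 74.2 °C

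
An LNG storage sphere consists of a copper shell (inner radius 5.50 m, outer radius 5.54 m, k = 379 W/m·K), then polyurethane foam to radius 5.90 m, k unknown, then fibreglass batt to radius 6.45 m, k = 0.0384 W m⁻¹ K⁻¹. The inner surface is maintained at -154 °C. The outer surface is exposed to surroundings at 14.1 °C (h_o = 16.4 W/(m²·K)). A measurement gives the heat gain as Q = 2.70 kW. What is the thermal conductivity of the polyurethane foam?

ΣR = ΔT/Q = |-154 − 14.1|/2700 = 0.06226 K/W
Known resistances:
  R_copper = (1/5.50 − 1/5.54)/(4πk) = 0.001313/(4π·379) = 2.756×10^-7 K/W
  R_fibreglass batt = (1/5.90 − 1/6.45)/(4πk) = 0.01445/(4π·0.0384) = 0.02995 K/W
  R_conv,out = 1/(4πr²h) = 1/(4π·6.45²·16.4) = 1.166×10^-4 K/W
R_polyurethane foam = ΣR − ΣR_known = 0.06226 − 0.03007 = 0.03219 K/W
(1/r₁−1/r₂)/(4πk) = 0.03219 ⇒ k = 0.01101/(4π·0.03219) = 0.0272 W/m·K

k = 0.0272 W/m·K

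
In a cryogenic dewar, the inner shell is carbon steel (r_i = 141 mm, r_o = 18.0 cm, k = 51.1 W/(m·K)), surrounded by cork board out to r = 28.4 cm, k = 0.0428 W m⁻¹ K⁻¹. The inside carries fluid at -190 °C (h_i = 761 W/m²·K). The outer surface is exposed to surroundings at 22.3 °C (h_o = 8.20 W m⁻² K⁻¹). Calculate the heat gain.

Treat each layer as a resistance in series:
  R_conv,in = 1/(4πr²h) = 1/(4π·0.141²·761) = 0.005260 K/W
  R_carbon steel = (1/0.141 − 1/0.180)/(4πk) = 1.537/(4π·51.1) = 0.002393 K/W
  R_cork board = (1/0.180 − 1/0.284)/(4πk) = 2.034/(4π·0.0428) = 3.783 K/W
  R_conv,out = 1/(4πr²h) = 1/(4π·0.284²·8.20) = 0.1203 K/W
ΣR = 0.005260 + 0.002393 + 3.783 + 0.1203 = 3.911 K/W
Q = ΔT/ΣR = (-190 °C − 22.3 °C)/3.911 = -54.3 W
(Negative Q ⇒ heat flows inward; heat gain = 54.3 W.)

Q = 54.3 W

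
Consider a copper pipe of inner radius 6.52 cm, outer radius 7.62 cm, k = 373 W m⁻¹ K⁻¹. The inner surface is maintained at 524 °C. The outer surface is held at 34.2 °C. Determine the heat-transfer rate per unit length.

Q' = 2πk·ΔT/ln(r₂/r₁) = 2π × 373 × 489.8 / ln(0.0762/0.0652) = 7.36×10^6 W/m

Q' = 7360 kW/m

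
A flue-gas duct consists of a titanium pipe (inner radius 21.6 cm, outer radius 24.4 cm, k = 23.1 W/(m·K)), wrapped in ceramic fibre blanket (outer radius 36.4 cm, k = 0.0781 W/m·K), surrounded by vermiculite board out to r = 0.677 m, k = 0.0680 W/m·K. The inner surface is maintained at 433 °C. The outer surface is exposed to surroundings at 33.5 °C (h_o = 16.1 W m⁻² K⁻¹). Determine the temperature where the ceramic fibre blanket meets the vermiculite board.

Resistance network (inner→outer):
  R'_titanium = ln(0.244/0.216)/(2πk) = 0.1219/(2π·23.1) = 8.398×10^-4 m·K/W
  R'_ceramic fibre blanket = ln(0.364/0.244)/(2πk) = 0.4000/(2π·0.0781) = 0.8151 m·K/W
  R'_vermiculite board = ln(0.677/0.364)/(2πk) = 0.6205/(2π·0.0680) = 1.452 m·K/W
  R'_conv,out = 1/(2πr h) = 1/(2π·0.677·16.1) = 0.01460 m·K/W
ΣR = 8.398×10^-4 + 0.8151 + 1.452 + 0.01460 = 2.283 m·K/W
Q' = ΔT/ΣR = (433 °C − 33.5 °C)/2.283 = 175.0 W/m
From the inner boundary to the ceramic fibre blanket/vermiculite board interface, ΣR_partial = 0.8159 m·K/W.
T_interface = T_in − Q'·ΣR_partial = 433 °C − (175.0)(0.8159) = 290 °C

T = 290 °C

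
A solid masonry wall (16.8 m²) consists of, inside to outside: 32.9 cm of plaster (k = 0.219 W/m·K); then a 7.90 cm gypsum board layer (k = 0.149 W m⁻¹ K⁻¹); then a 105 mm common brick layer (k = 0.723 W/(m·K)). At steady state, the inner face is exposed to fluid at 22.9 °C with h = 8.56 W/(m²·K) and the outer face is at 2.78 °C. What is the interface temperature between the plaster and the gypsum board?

T = 8.70 °C

Treat each layer as a resistance in series:
  R_conv,in = 1/(hA) = 1/(8.56·16.8) = 0.006954 K/W
  R_plaster = L/(kA) = 0.329/(0.219·16.8) = 0.08942 K/W
  R_gypsum board = L/(kA) = 0.0790/(0.149·16.8) = 0.03156 K/W
  R_common brick = L/(kA) = 0.105/(0.723·16.8) = 0.008645 K/W
ΣR = 0.006954 + 0.08942 + 0.03156 + 0.008645 = 0.1366 K/W
Q = ΔT/ΣR = (22.9 °C − 2.78 °C)/0.1366 = 147.3 W
From the inner boundary to the plaster/gypsum board interface, ΣR_partial = 0.09637 K/W.
T_interface = T_in − Q·ΣR_partial = 22.9 °C − (147.3)(0.09637) = 8.70 °C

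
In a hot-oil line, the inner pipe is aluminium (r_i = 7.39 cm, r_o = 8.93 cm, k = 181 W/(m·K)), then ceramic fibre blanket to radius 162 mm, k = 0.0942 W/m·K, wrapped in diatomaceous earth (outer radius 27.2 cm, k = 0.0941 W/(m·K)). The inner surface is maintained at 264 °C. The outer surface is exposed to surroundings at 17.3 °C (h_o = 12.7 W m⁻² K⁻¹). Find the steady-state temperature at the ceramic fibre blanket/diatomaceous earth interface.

Treat each layer as a resistance in series:
  R'_aluminium = ln(0.0893/0.0739)/(2πk) = 0.1893/(2π·181) = 1.664×10^-4 m·K/W
  R'_ceramic fibre blanket = ln(0.162/0.0893)/(2πk) = 0.5956/(2π·0.0942) = 1.006 m·K/W
  R'_diatomaceous earth = ln(0.272/0.162)/(2πk) = 0.5182/(2π·0.0941) = 0.8765 m·K/W
  R'_conv,out = 1/(2πr h) = 1/(2π·0.272·12.7) = 0.04607 m·K/W
ΣR = 1.664×10^-4 + 1.006 + 0.8765 + 0.04607 = 1.929 m·K/W
Q' = ΔT/ΣR = (264 °C − 17.3 °C)/1.929 = 127.9 W/m
From the inner boundary to the ceramic fibre blanket/diatomaceous earth interface, ΣR_partial = 1.006 m·K/W.
T_interface = T_in − Q'·ΣR_partial = 264 °C − (127.9)(1.006) = 135 °C

T = 135 °C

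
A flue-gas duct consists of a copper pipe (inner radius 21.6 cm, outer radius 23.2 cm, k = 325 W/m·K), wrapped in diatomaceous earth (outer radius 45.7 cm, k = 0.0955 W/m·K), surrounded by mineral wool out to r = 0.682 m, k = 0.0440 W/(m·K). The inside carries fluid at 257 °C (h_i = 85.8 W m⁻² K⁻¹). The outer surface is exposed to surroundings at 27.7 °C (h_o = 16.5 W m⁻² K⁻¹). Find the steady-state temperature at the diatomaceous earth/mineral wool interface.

Resistance network (inner→outer):
  R'_conv,in = 1/(2πr h) = 1/(2π·0.216·85.8) = 0.008588 m·K/W
  R'_copper = ln(0.232/0.216)/(2πk) = 0.07146/(2π·325) = 3.499×10^-5 m·K/W
  R'_diatomaceous earth = ln(0.457/0.232)/(2πk) = 0.6779/(2π·0.0955) = 1.130 m·K/W
  R'_mineral wool = ln(0.682/0.457)/(2πk) = 0.4003/(2π·0.0440) = 1.448 m·K/W
  R'_conv,out = 1/(2πr h) = 1/(2π·0.682·16.5) = 0.01414 m·K/W
ΣR = 0.008588 + 3.499×10^-5 + 1.130 + 1.448 + 0.01414 = 2.601 m·K/W
Q' = ΔT/ΣR = (257 °C − 27.7 °C)/2.601 = 88.16 W/m
From the inner boundary to the diatomaceous earth/mineral wool interface, ΣR_partial = 1.139 m·K/W.
T_interface = T_in − Q'·ΣR_partial = 257 °C − (88.16)(1.139) = 157 °C

T = 157 °C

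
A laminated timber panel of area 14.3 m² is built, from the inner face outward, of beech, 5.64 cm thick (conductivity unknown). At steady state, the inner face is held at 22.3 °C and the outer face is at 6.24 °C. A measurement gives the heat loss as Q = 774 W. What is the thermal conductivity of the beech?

ΣR = ΔT/Q = |22.3 − 6.24|/774 = 0.02075 K/W
L/(kA) = 0.02075 ⇒ k = 0.0564/(0.02075·14.3) = 0.190 W/m·K

k = 0.190 W/m·K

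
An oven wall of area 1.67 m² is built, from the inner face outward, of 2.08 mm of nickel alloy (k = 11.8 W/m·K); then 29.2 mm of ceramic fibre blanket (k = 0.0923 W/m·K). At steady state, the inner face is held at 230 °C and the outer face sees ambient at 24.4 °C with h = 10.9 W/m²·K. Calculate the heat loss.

Series thermal resistances, inner to outer:
  R_nickel alloy = L/(kA) = 0.00208/(11.8·1.67) = 1.056×10^-4 K/W
  R_ceramic fibre blanket = L/(kA) = 0.0292/(0.0923·1.67) = 0.1894 K/W
  R_conv,out = 1/(hA) = 1/(10.9·1.67) = 0.05494 K/W
ΣR = 1.056×10^-4 + 0.1894 + 0.05494 = 0.2444 K/W
Q = ΔT/ΣR = (230 °C − 24.4 °C)/0.2444 = 841 W

Q = 841 W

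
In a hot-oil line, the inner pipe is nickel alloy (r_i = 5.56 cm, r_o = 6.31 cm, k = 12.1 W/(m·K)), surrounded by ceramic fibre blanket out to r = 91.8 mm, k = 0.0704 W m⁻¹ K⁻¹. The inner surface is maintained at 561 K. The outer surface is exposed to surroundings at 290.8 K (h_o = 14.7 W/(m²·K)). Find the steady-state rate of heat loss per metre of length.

Q' = 279 W/m

Series thermal resistances, inner to outer:
  R'_nickel alloy = ln(0.0631/0.0556)/(2πk) = 0.1265/(2π·12.1) = 0.001664 m·K/W
  R'_ceramic fibre blanket = ln(0.0918/0.0631)/(2πk) = 0.3749/(2π·0.0704) = 0.8475 m·K/W
  R'_conv,out = 1/(2πr h) = 1/(2π·0.0918·14.7) = 0.1179 m·K/W
ΣR = 0.001664 + 0.8475 + 0.1179 = 0.9671 m·K/W
Q' = ΔT/ΣR = (561 K − 290.8 K)/0.9671 = 279 W/m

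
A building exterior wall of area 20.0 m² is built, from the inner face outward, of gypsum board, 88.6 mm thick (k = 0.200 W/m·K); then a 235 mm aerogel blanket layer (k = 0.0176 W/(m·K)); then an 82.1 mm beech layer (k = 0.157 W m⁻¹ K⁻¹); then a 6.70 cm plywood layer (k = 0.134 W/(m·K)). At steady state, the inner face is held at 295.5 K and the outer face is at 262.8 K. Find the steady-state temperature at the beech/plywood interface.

Series thermal resistances, inner to outer:
  R_gypsum board = L/(kA) = 0.0886/(0.200·20.0) = 0.02215 K/W
  R_aerogel blanket = L/(kA) = 0.235/(0.0176·20.0) = 0.6676 K/W
  R_beech = L/(kA) = 0.0821/(0.157·20.0) = 0.02615 K/W
  R_plywood = L/(kA) = 0.0670/(0.134·20.0) = 0.02500 K/W
ΣR = 0.02215 + 0.6676 + 0.02615 + 0.02500 = 0.7409 K/W
Q = ΔT/ΣR = (295.5 K − 262.8 K)/0.7409 = 44.14 W
From the inner boundary to the beech/plywood interface, ΣR_partial = 0.7159 K/W.
T_interface = T_in − Q·ΣR_partial = 295.5 K − (44.14)(0.7159) = 263.90 K

T = 263.90 K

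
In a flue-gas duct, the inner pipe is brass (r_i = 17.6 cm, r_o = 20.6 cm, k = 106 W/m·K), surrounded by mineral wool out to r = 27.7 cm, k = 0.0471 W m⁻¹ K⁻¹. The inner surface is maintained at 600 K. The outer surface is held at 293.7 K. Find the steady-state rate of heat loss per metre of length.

Treat each layer as a resistance in series:
  R'_brass = ln(0.206/0.176)/(2πk) = 0.1574/(2π·106) = 2.363×10^-4 m·K/W
  R'_mineral wool = ln(0.277/0.206)/(2πk) = 0.2961/(2π·0.0471) = 1.001 m·K/W
ΣR = 2.363×10^-4 + 1.001 = 1.001 m·K/W
Q' = ΔT/ΣR = (600 K − 293.7 K)/1.001 = 306 W/m

Q' = 306 W/m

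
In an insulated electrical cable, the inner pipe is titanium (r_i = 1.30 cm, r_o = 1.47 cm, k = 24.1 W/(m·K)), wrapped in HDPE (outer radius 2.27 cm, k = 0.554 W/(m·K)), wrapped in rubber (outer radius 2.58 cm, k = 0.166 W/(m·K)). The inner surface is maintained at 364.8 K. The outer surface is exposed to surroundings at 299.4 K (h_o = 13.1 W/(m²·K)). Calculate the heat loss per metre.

Treat each layer as a resistance in series:
  R'_titanium = ln(0.0147/0.0130)/(2πk) = 0.1229/(2π·24.1) = 8.116×10^-4 m·K/W
  R'_HDPE = ln(0.0227/0.0147)/(2πk) = 0.4345/(2π·0.554) = 0.1248 m·K/W
  R'_rubber = ln(0.0258/0.0227)/(2πk) = 0.1280/(2π·0.166) = 0.1227 m·K/W
  R'_conv,out = 1/(2πr h) = 1/(2π·0.0258·13.1) = 0.4709 m·K/W
ΣR = 8.116×10^-4 + 0.1248 + 0.1227 + 0.4709 = 0.7192 m·K/W
Q' = ΔT/ΣR = (364.8 K − 299.4 K)/0.7192 = 90.9 W/m

Q' = 90.9 W/m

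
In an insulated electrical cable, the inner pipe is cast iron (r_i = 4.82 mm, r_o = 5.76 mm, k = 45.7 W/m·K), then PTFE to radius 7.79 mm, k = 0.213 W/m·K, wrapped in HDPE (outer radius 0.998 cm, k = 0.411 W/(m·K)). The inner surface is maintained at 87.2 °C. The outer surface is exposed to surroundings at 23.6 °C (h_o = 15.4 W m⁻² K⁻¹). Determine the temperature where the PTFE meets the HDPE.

Treat each layer as a resistance in series:
  R'_cast iron = ln(0.00576/0.00482)/(2πk) = 0.1782/(2π·45.7) = 6.205×10^-4 m·K/W
  R'_PTFE = ln(0.00779/0.00576)/(2πk) = 0.3019/(2π·0.213) = 0.2256 m·K/W
  R'_HDPE = ln(0.00998/0.00779)/(2πk) = 0.2477/(2π·0.411) = 0.09594 m·K/W
  R'_conv,out = 1/(2πr h) = 1/(2π·0.00998·15.4) = 1.036 m·K/W
ΣR = 6.205×10^-4 + 0.2256 + 0.09594 + 1.036 = 1.358 m·K/W
Q' = ΔT/ΣR = (87.2 °C − 23.6 °C)/1.358 = 46.83 W/m
From the inner boundary to the PTFE/HDPE interface, ΣR_partial = 0.2262 m·K/W.
T_interface = T_in − Q'·ΣR_partial = 87.2 °C − (46.83)(0.2262) = 76.6 °C

T = 76.6 °C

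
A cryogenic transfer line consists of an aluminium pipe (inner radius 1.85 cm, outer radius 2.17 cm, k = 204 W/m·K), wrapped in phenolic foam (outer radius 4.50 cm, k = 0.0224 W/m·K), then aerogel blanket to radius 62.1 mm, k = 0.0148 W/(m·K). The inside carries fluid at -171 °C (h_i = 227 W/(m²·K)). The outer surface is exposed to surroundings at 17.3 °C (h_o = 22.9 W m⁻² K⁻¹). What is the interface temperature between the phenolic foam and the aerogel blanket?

T = -59.2 °C

Treat each layer as a resistance in series:
  R'_conv,in = 1/(2πr h) = 1/(2π·0.0185·227) = 0.03790 m·K/W
  R'_aluminium = ln(0.0217/0.0185)/(2πk) = 0.1595/(2π·204) = 1.245×10^-4 m·K/W
  R'_phenolic foam = ln(0.0450/0.0217)/(2πk) = 0.7294/(2π·0.0224) = 5.182 m·K/W
  R'_aerogel blanket = ln(0.0621/0.0450)/(2πk) = 0.3221/(2π·0.0148) = 3.464 m·K/W
  R'_conv,out = 1/(2πr h) = 1/(2π·0.0621·22.9) = 0.1119 m·K/W
ΣR = 0.03790 + 1.245×10^-4 + 5.182 + 3.464 + 0.1119 = 8.796 m·K/W
Q' = ΔT/ΣR = (-171 °C − 17.3 °C)/8.796 = -21.41 W/m
From the inner boundary to the phenolic foam/aerogel blanket interface, ΣR_partial = 5.220 m·K/W.
T_interface = T_in − Q'·ΣR_partial = -171 °C − (-21.41)(5.220) = -59.2 °C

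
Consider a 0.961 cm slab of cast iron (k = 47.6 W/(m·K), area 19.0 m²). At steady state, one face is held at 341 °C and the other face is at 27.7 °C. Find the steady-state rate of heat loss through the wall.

Q = 2.95×10^7 W

Q = kA·ΔT/L = 47.6 × 19.0 × |341 °C − 27.7 °C| / 0.00961 = 2.95×10^7 W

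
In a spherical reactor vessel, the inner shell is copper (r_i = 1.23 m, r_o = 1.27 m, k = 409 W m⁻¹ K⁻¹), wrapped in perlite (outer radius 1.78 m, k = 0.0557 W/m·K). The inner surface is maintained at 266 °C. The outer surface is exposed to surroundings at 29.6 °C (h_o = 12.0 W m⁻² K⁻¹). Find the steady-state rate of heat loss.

Treat each layer as a resistance in series:
  R_copper = (1/1.23 − 1/1.27)/(4πk) = 0.02561/(4π·409) = 4.982×10^-6 K/W
  R_perlite = (1/1.27 − 1/1.78)/(4πk) = 0.2256/(4π·0.0557) = 0.3223 K/W
  R_conv,out = 1/(4πr²h) = 1/(4π·1.78²·12.0) = 0.002093 K/W
ΣR = 4.982×10^-6 + 0.3223 + 0.002093 = 0.3244 K/W
Q = ΔT/ΣR = (266 °C − 29.6 °C)/0.3244 = 729 W

Q = 729 W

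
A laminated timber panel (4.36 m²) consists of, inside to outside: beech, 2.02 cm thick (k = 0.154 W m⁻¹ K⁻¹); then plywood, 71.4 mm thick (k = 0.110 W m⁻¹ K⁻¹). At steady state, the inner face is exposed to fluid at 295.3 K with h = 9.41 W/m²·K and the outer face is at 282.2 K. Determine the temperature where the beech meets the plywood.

Treat each layer as a resistance in series:
  R_conv,in = 1/(hA) = 1/(9.41·4.36) = 0.02437 K/W
  R_beech = L/(kA) = 0.0202/(0.154·4.36) = 0.03008 K/W
  R_plywood = L/(kA) = 0.0714/(0.110·4.36) = 0.1489 K/W
ΣR = 0.02437 + 0.03008 + 0.1489 = 0.2034 K/W
Q = ΔT/ΣR = (295.3 K − 282.2 K)/0.2034 = 64.41 W
From the inner boundary to the beech/plywood interface, ΣR_partial = 0.05445 K/W.
T_interface = T_in − Q·ΣR_partial = 295.3 K − (64.41)(0.05445) = 291.8 K

T = 291.8 K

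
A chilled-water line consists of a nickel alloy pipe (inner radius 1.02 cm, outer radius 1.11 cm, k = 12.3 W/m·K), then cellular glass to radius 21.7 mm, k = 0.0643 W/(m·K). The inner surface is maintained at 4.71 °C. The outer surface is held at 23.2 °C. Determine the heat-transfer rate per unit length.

Treat each layer as a resistance in series:
  R'_nickel alloy = ln(0.0111/0.0102)/(2πk) = 0.08456/(2π·12.3) = 0.001094 m·K/W
  R'_cellular glass = ln(0.0217/0.0111)/(2πk) = 0.6704/(2π·0.0643) = 1.659 m·K/W
ΣR = 0.001094 + 1.659 = 1.660 m·K/W
Q' = ΔT/ΣR = (4.71 °C − 23.2 °C)/1.660 = -11.1 W/m
(Negative Q' ⇒ heat flows inward; heat gain = 11.1 W/m.)

Q' = 11.1 W/m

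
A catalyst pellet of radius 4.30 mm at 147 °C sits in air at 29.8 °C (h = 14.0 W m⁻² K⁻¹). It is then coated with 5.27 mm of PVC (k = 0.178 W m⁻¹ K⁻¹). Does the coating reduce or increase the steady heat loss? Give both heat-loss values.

Critical radius for a sphere: r_cr = 2k/h = 0.0254 m = 2.54 cm.
Outer radius after coating: r₂ = 0.00430 + 0.00527 = 0.00957 m.
Since r₁ < r_cr and r₂ ≤ r_cr, the coating moves toward the maximum at r_cr — heat loss rises.
Bare: R = 1/(4πr₁²h) = 307.4 K/W; Q = 117.2/307.4 = 0.381 W.
Coated: R = R_cond + R_conv = 119.3 K/W; Q = 117.2/119.3 = 0.982 W.

increases: 0.381 → 0.982 W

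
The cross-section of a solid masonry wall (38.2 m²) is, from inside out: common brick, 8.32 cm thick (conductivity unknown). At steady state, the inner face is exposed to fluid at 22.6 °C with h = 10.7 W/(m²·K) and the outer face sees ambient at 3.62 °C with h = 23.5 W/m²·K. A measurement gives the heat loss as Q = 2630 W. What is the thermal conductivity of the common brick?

ΣR = ΔT/Q = |22.6 − 3.62|/2630 = 0.007217 K/W
Known resistances:
  R_conv,in = 1/(hA) = 1/(10.7·38.2) = 0.002447 K/W
  R_conv,out = 1/(hA) = 1/(23.5·38.2) = 0.001114 K/W
R_common brick = ΣR − ΣR_known = 0.007217 − 0.003561 = 0.003656 K/W
L/(kA) = 0.003656 ⇒ k = 0.0832/(0.003656·38.2) = 0.596 W/m·K

k = 0.596 W/m·K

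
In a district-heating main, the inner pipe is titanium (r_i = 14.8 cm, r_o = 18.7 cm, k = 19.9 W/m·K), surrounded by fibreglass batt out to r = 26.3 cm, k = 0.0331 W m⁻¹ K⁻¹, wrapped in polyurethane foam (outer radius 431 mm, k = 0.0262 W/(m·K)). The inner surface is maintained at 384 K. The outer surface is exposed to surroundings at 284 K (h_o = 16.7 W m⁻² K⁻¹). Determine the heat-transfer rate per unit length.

Q' = 21.4 W/m

Series thermal resistances, inner to outer:
  R'_titanium = ln(0.187/0.148)/(2πk) = 0.2339/(2π·19.9) = 0.001871 m·K/W
  R'_fibreglass batt = ln(0.263/0.187)/(2πk) = 0.3410/(2π·0.0331) = 1.640 m·K/W
  R'_polyurethane foam = ln(0.431/0.263)/(2πk) = 0.4940/(2π·0.0262) = 3.001 m·K/W
  R'_conv,out = 1/(2πr h) = 1/(2π·0.431·16.7) = 0.02211 m·K/W
ΣR = 0.001871 + 1.640 + 3.001 + 0.02211 = 4.665 m·K/W
Q' = ΔT/ΣR = (384 K − 284 K)/4.665 = 21.4 W/m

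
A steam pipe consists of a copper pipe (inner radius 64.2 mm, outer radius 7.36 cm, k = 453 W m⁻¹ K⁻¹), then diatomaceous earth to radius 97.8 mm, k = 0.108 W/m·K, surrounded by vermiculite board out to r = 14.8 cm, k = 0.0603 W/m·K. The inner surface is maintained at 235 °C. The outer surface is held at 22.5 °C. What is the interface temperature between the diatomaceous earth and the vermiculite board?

Treat each layer as a resistance in series:
  R'_copper = ln(0.0736/0.0642)/(2πk) = 0.1366/(2π·453) = 4.801×10^-5 m·K/W
  R'_diatomaceous earth = ln(0.0978/0.0736)/(2πk) = 0.2843/(2π·0.108) = 0.4189 m·K/W
  R'_vermiculite board = ln(0.148/0.0978)/(2πk) = 0.4143/(2π·0.0603) = 1.093 m·K/W
ΣR = 4.801×10^-5 + 0.4189 + 1.093 = 1.512 m·K/W
Q' = ΔT/ΣR = (235 °C − 22.5 °C)/1.512 = 140.5 W/m
From the inner boundary to the diatomaceous earth/vermiculite board interface, ΣR_partial = 0.4189 m·K/W.
T_interface = T_in − Q'·ΣR_partial = 235 °C − (140.5)(0.4189) = 176 °C

T = 176 °C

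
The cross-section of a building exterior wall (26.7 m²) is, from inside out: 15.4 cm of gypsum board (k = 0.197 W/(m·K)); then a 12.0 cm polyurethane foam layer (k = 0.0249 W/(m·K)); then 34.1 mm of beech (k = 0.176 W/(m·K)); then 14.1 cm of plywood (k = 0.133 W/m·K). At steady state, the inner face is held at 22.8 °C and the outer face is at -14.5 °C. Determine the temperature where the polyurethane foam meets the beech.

Resistance network (inner→outer):
  R_gypsum board = L/(kA) = 0.154/(0.197·26.7) = 0.02928 K/W
  R_polyurethane foam = L/(kA) = 0.120/(0.0249·26.7) = 0.1805 K/W
  R_beech = L/(kA) = 0.0341/(0.176·26.7) = 0.007257 K/W
  R_plywood = L/(kA) = 0.141/(0.133·26.7) = 0.03971 K/W
ΣR = 0.02928 + 0.1805 + 0.007257 + 0.03971 = 0.2567 K/W
Q = ΔT/ΣR = (22.8 °C − -14.5 °C)/0.2567 = 145.3 W
From the inner boundary to the polyurethane foam/beech interface, ΣR_partial = 0.2098 K/W.
T_interface = T_in − Q·ΣR_partial = 22.8 °C − (145.3)(0.2098) = -7.68 °C

T = -7.68 °C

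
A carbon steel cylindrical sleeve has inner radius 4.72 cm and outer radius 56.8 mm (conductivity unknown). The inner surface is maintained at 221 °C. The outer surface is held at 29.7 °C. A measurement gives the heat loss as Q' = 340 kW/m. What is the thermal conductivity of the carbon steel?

k = 52.4 W/m·K

ΣR = ΔT/Q' = |221 − 29.7|/3.40×10^5 = 5.626×10^-4 m·K/W
ln(r₂/r₁)/(2πk) = 5.626×10^-4 ⇒ k = 0.1851/(2π·5.626×10^-4) = 52.4 W/m·K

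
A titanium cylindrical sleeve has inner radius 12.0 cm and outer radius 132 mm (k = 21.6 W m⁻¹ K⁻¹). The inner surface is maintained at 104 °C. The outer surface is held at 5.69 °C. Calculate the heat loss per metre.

Q' = 2πk·ΔT/ln(r₂/r₁) = 2π × 21.6 × 98.31 / ln(0.132/0.120) = 1.40×10^5 W/m

Q' = 140 kW/m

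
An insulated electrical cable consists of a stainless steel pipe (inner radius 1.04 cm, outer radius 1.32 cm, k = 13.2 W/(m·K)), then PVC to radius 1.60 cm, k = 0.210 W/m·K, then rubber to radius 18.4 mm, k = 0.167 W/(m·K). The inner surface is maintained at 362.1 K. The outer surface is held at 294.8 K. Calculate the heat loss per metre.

Q' = 239 W/m

Series thermal resistances, inner to outer:
  R'_stainless steel = ln(0.0132/0.0104)/(2πk) = 0.2384/(2π·13.2) = 0.002875 m·K/W
  R'_PVC = ln(0.0160/0.0132)/(2πk) = 0.1924/(2π·0.210) = 0.1458 m·K/W
  R'_rubber = ln(0.0184/0.0160)/(2πk) = 0.1398/(2π·0.167) = 0.1332 m·K/W
ΣR = 0.002875 + 0.1458 + 0.1332 = 0.2819 m·K/W
Q' = ΔT/ΣR = (362.1 K − 294.8 K)/0.2819 = 239 W/m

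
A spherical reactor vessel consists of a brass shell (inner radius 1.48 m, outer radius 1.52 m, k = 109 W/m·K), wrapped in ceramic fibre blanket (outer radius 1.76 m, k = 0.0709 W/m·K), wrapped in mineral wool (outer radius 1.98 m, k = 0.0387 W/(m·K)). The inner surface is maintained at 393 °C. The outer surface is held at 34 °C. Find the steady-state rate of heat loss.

Resistance network (inner→outer):
  R_brass = (1/1.48 − 1/1.52)/(4πk) = 0.01778/(4π·109) = 1.298×10^-5 K/W
  R_ceramic fibre blanket = (1/1.52 − 1/1.76)/(4πk) = 0.08971/(4π·0.0709) = 0.1007 K/W
  R_mineral wool = (1/1.76 − 1/1.98)/(4πk) = 0.06313/(4π·0.0387) = 0.1298 K/W
ΣR = 1.298×10^-5 + 0.1007 + 0.1298 = 0.2305 K/W
Q = ΔT/ΣR = (393 °C − 34 °C)/0.2305 = 1560 W

Q = 1560 W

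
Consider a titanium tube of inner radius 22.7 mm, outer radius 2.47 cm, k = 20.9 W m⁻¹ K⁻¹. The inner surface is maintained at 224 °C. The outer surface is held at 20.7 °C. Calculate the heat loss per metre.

Q' = 2πk·ΔT/ln(r₂/r₁) = 2π × 20.9 × 203.3 / ln(0.0247/0.0227) = 3.16×10^5 W/m

Q' = 316 kW/m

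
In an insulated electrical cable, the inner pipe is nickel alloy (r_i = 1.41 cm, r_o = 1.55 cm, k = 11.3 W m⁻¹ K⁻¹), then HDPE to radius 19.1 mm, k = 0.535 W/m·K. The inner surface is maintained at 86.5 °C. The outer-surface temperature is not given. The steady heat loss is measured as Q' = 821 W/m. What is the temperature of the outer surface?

T_out = 34.4 °C

Series resistances:
  R'_nickel alloy = ln(0.0155/0.0141)/(2πk) = 0.09467/(2π·11.3) = 0.001333 m·K/W
  R'_HDPE = ln(0.0191/0.0155)/(2πk) = 0.2088/(2π·0.535) = 0.06213 m·K/W
ΣR = 0.06346 m·K/W
ΔT = Q'·ΣR = 821 × 0.06346 = 52.10 K
Heat flows outward, so T_out = T_in − ΔT = 86.5 − 52.10 = 34.4 °C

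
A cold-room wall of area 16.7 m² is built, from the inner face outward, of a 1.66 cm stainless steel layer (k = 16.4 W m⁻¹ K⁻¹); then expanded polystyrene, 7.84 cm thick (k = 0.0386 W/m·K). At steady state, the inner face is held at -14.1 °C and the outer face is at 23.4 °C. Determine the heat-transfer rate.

Q = 308 W

Series thermal resistances, inner to outer:
  R_stainless steel = L/(kA) = 0.0166/(16.4·16.7) = 6.061×10^-5 K/W
  R_expanded polystyrene = L/(kA) = 0.0784/(0.0386·16.7) = 0.1216 K/W
ΣR = 6.061×10^-5 + 0.1216 = 0.1217 K/W
Q = ΔT/ΣR = (-14.1 °C − 23.4 °C)/0.1217 = -308 W
(Negative Q ⇒ heat flows inward; heat gain = 308 W.)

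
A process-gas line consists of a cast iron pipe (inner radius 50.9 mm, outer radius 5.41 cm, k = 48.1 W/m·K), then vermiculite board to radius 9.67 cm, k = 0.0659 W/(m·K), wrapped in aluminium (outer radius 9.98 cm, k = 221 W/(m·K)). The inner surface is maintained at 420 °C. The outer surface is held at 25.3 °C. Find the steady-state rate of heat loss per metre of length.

Q' = 281 W/m

Series thermal resistances, inner to outer:
  R'_cast iron = ln(0.0541/0.0509)/(2πk) = 0.06097/(2π·48.1) = 2.017×10^-4 m·K/W
  R'_vermiculite board = ln(0.0967/0.0541)/(2πk) = 0.5808/(2π·0.0659) = 1.403 m·K/W
  R'_aluminium = ln(0.0998/0.0967)/(2πk) = 0.03155/(2π·221) = 2.272×10^-5 m·K/W
ΣR = 2.017×10^-4 + 1.403 + 2.272×10^-5 = 1.403 m·K/W
Q' = ΔT/ΣR = (420 °C − 25.3 °C)/1.403 = 281 W/m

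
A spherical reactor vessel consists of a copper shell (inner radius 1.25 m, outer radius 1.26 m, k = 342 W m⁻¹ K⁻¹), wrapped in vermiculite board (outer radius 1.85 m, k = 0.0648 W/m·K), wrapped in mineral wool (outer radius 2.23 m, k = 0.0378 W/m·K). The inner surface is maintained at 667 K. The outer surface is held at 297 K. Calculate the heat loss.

Resistance network (inner→outer):
  R_copper = (1/1.25 − 1/1.26)/(4πk) = 0.006349/(4π·342) = 1.477×10^-6 K/W
  R_vermiculite board = (1/1.26 − 1/1.85)/(4πk) = 0.2531/(4π·0.0648) = 0.3108 K/W
  R_mineral wool = (1/1.85 − 1/2.23)/(4πk) = 0.09211/(4π·0.0378) = 0.1939 K/W
ΣR = 1.477×10^-6 + 0.3108 + 0.1939 = 0.5047 K/W
Q = ΔT/ΣR = (667 K − 297 K)/0.5047 = 733 W

Q = 733 W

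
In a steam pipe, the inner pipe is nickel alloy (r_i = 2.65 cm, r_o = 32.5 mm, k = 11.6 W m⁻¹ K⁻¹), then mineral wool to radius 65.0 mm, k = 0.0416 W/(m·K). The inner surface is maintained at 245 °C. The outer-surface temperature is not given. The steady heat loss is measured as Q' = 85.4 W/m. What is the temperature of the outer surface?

Sum the resistances:
  R'_nickel alloy = ln(0.0325/0.0265)/(2πk) = 0.2041/(2π·11.6) = 0.002800 m·K/W
  R'_mineral wool = ln(0.0650/0.0325)/(2πk) = 0.6931/(2π·0.0416) = 2.652 m·K/W
ΣR = 2.655 m·K/W
ΔT = Q'·ΣR = 85.4 × 2.655 = 226.7 K
Heat flows outward, so T_out = T_in − ΔT = 245 − 226.7 = 18.3 °C

T_out = 18.3 °C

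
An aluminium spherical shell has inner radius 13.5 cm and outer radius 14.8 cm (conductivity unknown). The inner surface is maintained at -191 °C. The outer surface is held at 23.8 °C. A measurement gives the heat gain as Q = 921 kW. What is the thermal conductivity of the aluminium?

ΣR = ΔT/Q = |-191 − 23.8|/9.21×10^5 = 2.332×10^-4 K/W
(1/r₁−1/r₂)/(4πk) = 2.332×10^-4 ⇒ k = 0.6507/(4π·2.332×10^-4) = 222 W/m·K

k = 222 W/m·K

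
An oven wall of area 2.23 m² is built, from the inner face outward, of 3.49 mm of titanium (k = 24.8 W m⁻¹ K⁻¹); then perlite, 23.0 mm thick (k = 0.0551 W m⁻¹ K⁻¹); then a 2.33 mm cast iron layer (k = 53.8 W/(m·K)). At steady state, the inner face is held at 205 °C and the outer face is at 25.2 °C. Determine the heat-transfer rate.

Q = 960 W

Series thermal resistances, inner to outer:
  R_titanium = L/(kA) = 0.00349/(24.8·2.23) = 6.311×10^-5 K/W
  R_perlite = L/(kA) = 0.0230/(0.0551·2.23) = 0.1872 K/W
  R_cast iron = L/(kA) = 0.00233/(53.8·2.23) = 1.942×10^-5 K/W
ΣR = 6.311×10^-5 + 0.1872 + 1.942×10^-5 = 0.1873 K/W
Q = ΔT/ΣR = (205 °C − 25.2 °C)/0.1873 = 960 W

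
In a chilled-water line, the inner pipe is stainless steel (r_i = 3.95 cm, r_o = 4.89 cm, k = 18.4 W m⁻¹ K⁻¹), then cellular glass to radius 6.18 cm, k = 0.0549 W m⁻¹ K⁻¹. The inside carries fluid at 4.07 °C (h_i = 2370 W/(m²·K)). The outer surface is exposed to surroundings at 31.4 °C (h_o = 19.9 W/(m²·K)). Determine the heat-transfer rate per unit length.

Treat each layer as a resistance in series:
  R'_conv,in = 1/(2πr h) = 1/(2π·0.0395·2370) = 0.001700 m·K/W
  R'_stainless steel = ln(0.0489/0.0395)/(2πk) = 0.2135/(2π·18.4) = 0.001847 m·K/W
  R'_cellular glass = ln(0.0618/0.0489)/(2πk) = 0.2341/(2π·0.0549) = 0.6787 m·K/W
  R'_conv,out = 1/(2πr h) = 1/(2π·0.0618·19.9) = 0.1294 m·K/W
ΣR = 0.001700 + 0.001847 + 0.6787 + 0.1294 = 0.8116 m·K/W
Q' = ΔT/ΣR = (4.07 °C − 31.4 °C)/0.8116 = -33.7 W/m
(Negative Q' ⇒ heat flows inward; heat gain = 33.7 W/m.)

Q' = 33.7 W/m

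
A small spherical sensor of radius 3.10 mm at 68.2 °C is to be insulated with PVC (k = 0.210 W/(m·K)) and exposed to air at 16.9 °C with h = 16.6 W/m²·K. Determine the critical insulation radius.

r_cr = 2.53 cm

For a sphere, r_cr = 2k_ins/h = 2·0.210/16.6 = 0.0253 m = 2.53 cm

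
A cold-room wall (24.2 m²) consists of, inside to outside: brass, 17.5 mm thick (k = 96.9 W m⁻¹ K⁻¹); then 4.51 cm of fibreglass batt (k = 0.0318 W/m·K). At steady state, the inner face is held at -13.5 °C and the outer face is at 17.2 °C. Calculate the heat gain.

Resistance network (inner→outer):
  R_brass = L/(kA) = 0.0175/(96.9·24.2) = 7.463×10^-6 K/W
  R_fibreglass batt = L/(kA) = 0.0451/(0.0318·24.2) = 0.05860 K/W
ΣR = 7.463×10^-6 + 0.05860 = 0.05861 K/W
Q = ΔT/ΣR = (-13.5 °C − 17.2 °C)/0.05861 = -524 W
(Negative Q ⇒ heat flows inward; heat gain = 524 W.)

Q = 524 W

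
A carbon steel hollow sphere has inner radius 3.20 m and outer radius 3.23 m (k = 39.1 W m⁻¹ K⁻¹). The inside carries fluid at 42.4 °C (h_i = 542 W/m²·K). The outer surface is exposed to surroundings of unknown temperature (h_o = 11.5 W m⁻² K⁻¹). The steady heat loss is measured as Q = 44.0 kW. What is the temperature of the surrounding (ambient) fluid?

Sum the resistances:
  R_conv,in = 1/(4πr²h) = 1/(4π·3.20²·542) = 1.434×10^-5 K/W
  R_carbon steel = (1/3.20 − 1/3.23)/(4πk) = 0.002902/(4π·39.1) = 5.907×10^-6 K/W
  R_conv,out = 1/(4πr²h) = 1/(4π·3.23²·11.5) = 6.633×10^-4 K/W
ΣR = 6.835×10^-4 K/W
ΔT = Q·ΣR = 44000 × 6.835×10^-4 = 30.07 K
Heat flows outward, so T_out = T_in − ΔT = 42.4 − 30.07 = 12.3 °C

T_out = 12.3 °C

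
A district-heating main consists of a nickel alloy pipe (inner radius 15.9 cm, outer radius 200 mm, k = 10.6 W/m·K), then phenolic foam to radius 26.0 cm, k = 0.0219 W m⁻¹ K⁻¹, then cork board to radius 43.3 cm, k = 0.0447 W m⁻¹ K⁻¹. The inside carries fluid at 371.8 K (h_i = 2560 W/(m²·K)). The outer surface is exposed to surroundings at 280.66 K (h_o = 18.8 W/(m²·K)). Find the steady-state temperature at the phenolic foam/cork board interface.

Resistance network (inner→outer):
  R'_conv,in = 1/(2πr h) = 1/(2π·0.159·2560) = 3.910×10^-4 m·K/W
  R'_nickel alloy = ln(0.200/0.159)/(2πk) = 0.2294/(2π·10.6) = 0.003445 m·K/W
  R'_phenolic foam = ln(0.260/0.200)/(2πk) = 0.2624/(2π·0.0219) = 1.907 m·K/W
  R'_cork board = ln(0.433/0.260)/(2πk) = 0.5101/(2π·0.0447) = 1.816 m·K/W
  R'_conv,out = 1/(2πr h) = 1/(2π·0.433·18.8) = 0.01955 m·K/W
ΣR = 3.910×10^-4 + 0.003445 + 1.907 + 1.816 + 0.01955 = 3.746 m·K/W
Q' = ΔT/ΣR = (371.8 K − 280.66 K)/3.746 = 24.33 W/m
From the inner boundary to the phenolic foam/cork board interface, ΣR_partial = 1.911 m·K/W.
T_interface = T_in − Q'·ΣR_partial = 371.8 K − (24.33)(1.911) = 325.3 K

T = 325.3 K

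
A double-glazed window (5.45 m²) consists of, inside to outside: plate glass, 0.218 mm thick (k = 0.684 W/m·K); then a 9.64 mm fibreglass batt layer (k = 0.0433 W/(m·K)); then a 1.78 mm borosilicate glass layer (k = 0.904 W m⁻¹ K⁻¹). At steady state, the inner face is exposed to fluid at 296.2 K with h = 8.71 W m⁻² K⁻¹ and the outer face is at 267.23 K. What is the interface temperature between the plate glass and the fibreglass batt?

T = 286.4 K

Series thermal resistances, inner to outer:
  R_conv,in = 1/(hA) = 1/(8.71·5.45) = 0.02107 K/W
  R_plate glass = L/(kA) = 2.18×10^-4/(0.684·5.45) = 5.848×10^-5 K/W
  R_fibreglass batt = L/(kA) = 0.00964/(0.0433·5.45) = 0.04085 K/W
  R_borosilicate glass = L/(kA) = 0.00178/(0.904·5.45) = 3.613×10^-4 K/W
ΣR = 0.02107 + 5.848×10^-5 + 0.04085 + 3.613×10^-4 = 0.06234 K/W
Q = ΔT/ΣR = (296.2 K − 267.23 K)/0.06234 = 464.7 W
From the inner boundary to the plate glass/fibreglass batt interface, ΣR_partial = 0.02113 K/W.
T_interface = T_in − Q·ΣR_partial = 296.2 K − (464.7)(0.02113) = 286.4 K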